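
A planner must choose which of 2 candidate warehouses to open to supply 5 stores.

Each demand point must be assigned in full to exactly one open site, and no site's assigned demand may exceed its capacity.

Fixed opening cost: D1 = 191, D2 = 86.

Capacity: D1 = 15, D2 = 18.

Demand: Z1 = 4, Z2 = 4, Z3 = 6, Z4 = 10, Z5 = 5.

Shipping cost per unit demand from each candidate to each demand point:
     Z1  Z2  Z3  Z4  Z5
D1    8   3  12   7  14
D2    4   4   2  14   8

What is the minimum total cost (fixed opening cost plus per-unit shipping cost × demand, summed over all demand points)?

427

Open {D1, D2}; cheapest assignment that respects the capacities:
  D1 (cap 15, load 14): Z2, Z4 — cost 4×3 + 10×7 = 82
  D2 (cap 18, load 15): Z1, Z3, Z5 — cost 4×4 + 6×2 + 5×8 = 68
  Shipping 150, fixed 277 → total 427.
  Any other capacity-feasible assignment to {D1, D2} ships for at least 150.
Total demand is 29 and no other set of sites has combined capacity ≥ 29, so {D1, D2} is the only feasible choice of open sites. Minimum: 427.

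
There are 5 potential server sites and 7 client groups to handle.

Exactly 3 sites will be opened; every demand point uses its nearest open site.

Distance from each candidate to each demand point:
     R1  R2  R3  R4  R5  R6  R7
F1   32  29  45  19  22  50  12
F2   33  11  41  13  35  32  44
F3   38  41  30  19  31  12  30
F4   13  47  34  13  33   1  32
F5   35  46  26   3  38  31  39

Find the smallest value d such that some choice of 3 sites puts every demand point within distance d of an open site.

Open {F1, F4, F5}.
  Farthest demand point is R2 at distance 29 (to F1); all others are ≤ 29.
With {F1, F3, F4} the worst case is 30.
With {F2, F3, F4} the worst case is 31.
No size-3 selection achieves below 29.

29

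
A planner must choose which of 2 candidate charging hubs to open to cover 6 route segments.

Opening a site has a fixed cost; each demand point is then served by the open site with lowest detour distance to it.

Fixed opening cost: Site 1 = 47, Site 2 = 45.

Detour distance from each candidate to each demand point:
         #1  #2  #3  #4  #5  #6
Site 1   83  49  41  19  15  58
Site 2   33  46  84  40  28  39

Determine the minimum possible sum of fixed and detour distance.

Open {Site 1, Site 2}: assign each demand point to its cheapest open site.
  #1→Site 2 33, #2→Site 2 46, #3→Site 1 41, #4→Site 1 19, #5→Site 1 15, #6→Site 2 39
  detour distance 193, fixed 92 → total 285.
Compare {Site 1}: detour distance 265 + fixed 47 = 312.
Compare {Site 2}: detour distance 270 + fixed 45 = 315.

285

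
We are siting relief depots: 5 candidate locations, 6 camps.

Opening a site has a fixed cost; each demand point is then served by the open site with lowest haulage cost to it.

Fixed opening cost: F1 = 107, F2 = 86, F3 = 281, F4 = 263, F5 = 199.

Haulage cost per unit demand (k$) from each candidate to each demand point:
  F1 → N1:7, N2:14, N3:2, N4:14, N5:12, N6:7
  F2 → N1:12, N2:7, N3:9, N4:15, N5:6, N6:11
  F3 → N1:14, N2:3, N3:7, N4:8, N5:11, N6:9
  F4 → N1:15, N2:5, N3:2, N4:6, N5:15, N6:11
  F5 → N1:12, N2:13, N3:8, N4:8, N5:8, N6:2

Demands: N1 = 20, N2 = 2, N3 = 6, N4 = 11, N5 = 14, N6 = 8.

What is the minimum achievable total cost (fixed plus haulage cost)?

653

Open {F1, F2}: assign each demand point to its cheapest open site.
  N1→F1 20×7=140, N2→F2 2×7=14, N3→F1 6×2=12, N4→F1 11×14=154, N5→F2 14×6=84, N6→F1 8×7=56
  haulage cost 460, fixed 193 → total 653.
Compare {F1}: haulage cost 558 + fixed 107 = 665.
Compare {F1, F5}: haulage cost 394 + fixed 306 = 700.
Compare {F5}: haulage cost 530 + fixed 199 = 729.
All other subsets cost ≥ 665. Minimum total cost: 653.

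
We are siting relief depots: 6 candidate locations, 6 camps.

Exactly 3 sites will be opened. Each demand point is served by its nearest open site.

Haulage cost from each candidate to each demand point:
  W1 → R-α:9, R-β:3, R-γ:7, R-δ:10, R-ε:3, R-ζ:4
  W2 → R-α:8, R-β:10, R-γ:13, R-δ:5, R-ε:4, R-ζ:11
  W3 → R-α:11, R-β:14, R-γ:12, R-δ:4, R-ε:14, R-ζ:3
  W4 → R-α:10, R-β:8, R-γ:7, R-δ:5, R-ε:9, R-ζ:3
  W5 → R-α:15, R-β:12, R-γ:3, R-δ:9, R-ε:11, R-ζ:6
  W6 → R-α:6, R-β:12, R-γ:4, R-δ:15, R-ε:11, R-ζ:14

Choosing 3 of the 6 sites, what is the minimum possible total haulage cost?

23

Open {W1, W3, W6}.
  R-α→W6 6, R-β→W1 3, R-γ→W6 4, R-δ→W3 4, R-ε→W1 3, R-ζ→W3 3  ⇒ total 23.
Compare {W1, W4, W6}: total 24.
Compare {W1, W2, W6}: total 25.
No size-3 selection does better; minimum is 23.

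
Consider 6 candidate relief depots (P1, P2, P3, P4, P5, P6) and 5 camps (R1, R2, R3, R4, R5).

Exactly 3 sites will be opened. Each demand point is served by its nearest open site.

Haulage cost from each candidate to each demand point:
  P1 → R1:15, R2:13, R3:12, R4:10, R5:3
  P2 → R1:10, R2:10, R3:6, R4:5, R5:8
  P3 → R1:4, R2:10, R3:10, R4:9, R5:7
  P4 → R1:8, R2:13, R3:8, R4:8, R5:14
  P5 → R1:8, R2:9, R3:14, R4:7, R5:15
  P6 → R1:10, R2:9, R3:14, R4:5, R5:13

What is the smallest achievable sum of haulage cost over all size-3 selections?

28

Open {P1, P2, P3}.
  R1→P3 4, R2→P2 10, R3→P2 6, R4→P2 5, R5→P1 3  ⇒ total 28.
Compare {P1, P2, P5}: total 31.
Compare {P1, P3, P6}: total 31.
No size-3 selection does better; minimum is 28.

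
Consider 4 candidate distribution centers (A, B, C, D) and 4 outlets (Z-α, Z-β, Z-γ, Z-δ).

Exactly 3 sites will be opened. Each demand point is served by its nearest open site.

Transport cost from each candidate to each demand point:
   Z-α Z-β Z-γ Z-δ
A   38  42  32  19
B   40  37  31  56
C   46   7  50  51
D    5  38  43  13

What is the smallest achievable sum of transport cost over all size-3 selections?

56

Open {B, C, D}.
  Z-α→D 5, Z-β→C 7, Z-γ→B 31, Z-δ→D 13  ⇒ total 56.
Compare {A, C, D}: total 57.
Compare {A, B, D}: total 86.
No size-3 selection does better; minimum is 56.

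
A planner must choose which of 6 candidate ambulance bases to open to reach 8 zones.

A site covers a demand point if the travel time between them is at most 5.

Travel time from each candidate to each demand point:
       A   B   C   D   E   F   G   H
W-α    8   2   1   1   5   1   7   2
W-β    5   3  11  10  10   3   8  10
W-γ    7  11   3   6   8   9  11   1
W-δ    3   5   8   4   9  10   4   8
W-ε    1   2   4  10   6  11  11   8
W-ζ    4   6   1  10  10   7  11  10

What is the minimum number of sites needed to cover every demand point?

2

Coverage sets (demand points within 5 of each site):
  W-α: {B, C, D, E, F, H}
  W-β: {A, B, F}
  W-γ: {C, H}
  W-δ: {A, B, D, G}
  W-ε: {A, B, C}
  W-ζ: {A, C}
No single site covers all 8 demand points.
But {W-α, W-δ} covers everything, so the minimum is 2.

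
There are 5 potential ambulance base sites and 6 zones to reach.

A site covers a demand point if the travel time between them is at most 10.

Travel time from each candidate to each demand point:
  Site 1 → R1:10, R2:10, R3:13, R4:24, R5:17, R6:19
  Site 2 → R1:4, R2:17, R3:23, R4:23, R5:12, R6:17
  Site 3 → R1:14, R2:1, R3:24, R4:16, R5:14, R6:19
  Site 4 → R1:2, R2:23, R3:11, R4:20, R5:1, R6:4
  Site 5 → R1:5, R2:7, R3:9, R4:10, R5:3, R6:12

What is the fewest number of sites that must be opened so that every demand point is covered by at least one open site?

2

Coverage sets (demand points within 10 of each site):
  Site 1: {R1, R2}
  Site 2: {R1}
  Site 3: {R2}
  Site 4: {R1, R5, R6}
  Site 5: {R1, R2, R3, R4, R5}
No single site covers all 6 demand points.
But {Site 4, Site 5} covers everything, so the minimum is 2.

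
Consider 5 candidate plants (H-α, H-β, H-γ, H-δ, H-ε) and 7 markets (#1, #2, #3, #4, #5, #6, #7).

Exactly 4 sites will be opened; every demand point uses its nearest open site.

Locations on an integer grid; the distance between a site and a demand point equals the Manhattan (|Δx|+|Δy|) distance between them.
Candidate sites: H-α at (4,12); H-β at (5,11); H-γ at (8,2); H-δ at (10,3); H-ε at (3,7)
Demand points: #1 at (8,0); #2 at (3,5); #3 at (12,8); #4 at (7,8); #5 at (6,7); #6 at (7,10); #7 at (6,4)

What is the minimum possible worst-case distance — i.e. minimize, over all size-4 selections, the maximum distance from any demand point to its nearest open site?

Open {H-α, H-β, H-δ, H-ε}.
  Farthest demand point is #3 at distance 7 (to H-δ); all others are ≤ 7.
With {H-α, H-γ, H-δ, H-ε} the worst case is 7.
With {H-β, H-γ, H-δ, H-ε} the worst case is 7.
No size-4 selection achieves below 7.

7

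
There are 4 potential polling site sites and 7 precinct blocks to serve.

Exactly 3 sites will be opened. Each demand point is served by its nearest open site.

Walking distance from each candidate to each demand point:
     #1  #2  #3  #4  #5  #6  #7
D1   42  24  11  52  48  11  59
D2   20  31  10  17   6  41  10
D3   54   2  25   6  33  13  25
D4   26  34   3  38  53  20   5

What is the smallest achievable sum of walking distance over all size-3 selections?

55

Open {D2, D3, D4}.
  #1→D2 20, #2→D3 2, #3→D4 3, #4→D3 6, #5→D2 6, #6→D3 13, #7→D4 5  ⇒ total 55.
Compare {D1, D2, D3}: total 65.
Compare {D1, D2, D4}: total 86.
No size-3 selection does better; minimum is 55.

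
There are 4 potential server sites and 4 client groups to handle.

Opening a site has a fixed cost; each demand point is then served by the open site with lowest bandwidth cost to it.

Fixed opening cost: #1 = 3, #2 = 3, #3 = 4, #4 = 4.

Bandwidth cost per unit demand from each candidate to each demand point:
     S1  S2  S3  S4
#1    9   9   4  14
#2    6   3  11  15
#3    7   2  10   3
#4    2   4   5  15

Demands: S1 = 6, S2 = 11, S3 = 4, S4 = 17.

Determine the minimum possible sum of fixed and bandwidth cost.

Open {#1, #3, #4}: assign each demand point to its cheapest open site.
  S1→#4 6×2=12, S2→#3 11×2=22, S3→#1 4×4=16, S4→#3 17×3=51
  bandwidth cost 101, fixed 11 → total 112.
Compare {#3, #4}: bandwidth cost 105 + fixed 8 = 113.
Compare {#1, #2, #3, #4}: bandwidth cost 101 + fixed 14 = 115.
Compare {#2, #3, #4}: bandwidth cost 105 + fixed 11 = 116.
All other subsets cost ≥ 113. Minimum total cost: 112.

112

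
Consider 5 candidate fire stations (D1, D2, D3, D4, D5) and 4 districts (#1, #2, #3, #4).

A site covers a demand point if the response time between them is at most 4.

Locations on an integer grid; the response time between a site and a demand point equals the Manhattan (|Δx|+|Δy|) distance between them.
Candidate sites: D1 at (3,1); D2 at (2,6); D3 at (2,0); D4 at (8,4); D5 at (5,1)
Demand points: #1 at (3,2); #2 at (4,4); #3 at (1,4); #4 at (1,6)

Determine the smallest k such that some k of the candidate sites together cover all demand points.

Coverage sets (demand points within 4 of each site):
  D1: {#1, #2}
  D2: {#2, #3, #4}
  D3: {#1}
  D4: {#2}
  D5: {#1, #2}
No single site covers all 4 demand points.
But {D1, D2} covers everything, so the minimum is 2.

2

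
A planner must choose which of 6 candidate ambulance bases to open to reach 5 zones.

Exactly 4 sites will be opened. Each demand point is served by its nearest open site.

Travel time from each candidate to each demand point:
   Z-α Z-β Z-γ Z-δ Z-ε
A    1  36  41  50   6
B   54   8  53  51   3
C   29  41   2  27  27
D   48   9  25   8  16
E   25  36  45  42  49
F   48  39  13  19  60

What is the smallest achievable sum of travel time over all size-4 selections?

22

Open {A, B, C, D}.
  Z-α→A 1, Z-β→B 8, Z-γ→C 2, Z-δ→D 8, Z-ε→B 3  ⇒ total 22.
Compare {A, C, D, E}: total 26.
Compare {A, C, D, F}: total 26.
No size-4 selection does better; minimum is 22.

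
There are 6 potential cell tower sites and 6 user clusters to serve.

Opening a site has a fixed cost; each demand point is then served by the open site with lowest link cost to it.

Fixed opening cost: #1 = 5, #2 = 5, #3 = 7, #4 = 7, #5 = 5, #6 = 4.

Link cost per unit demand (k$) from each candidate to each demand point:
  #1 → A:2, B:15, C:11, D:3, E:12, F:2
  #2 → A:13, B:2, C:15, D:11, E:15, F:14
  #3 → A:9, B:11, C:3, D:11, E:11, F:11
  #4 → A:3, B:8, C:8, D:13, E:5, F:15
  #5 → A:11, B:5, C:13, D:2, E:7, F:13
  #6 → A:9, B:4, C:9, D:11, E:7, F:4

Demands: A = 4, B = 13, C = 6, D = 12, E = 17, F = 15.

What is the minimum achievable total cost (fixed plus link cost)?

Open {#1, #2, #3, #4, #5}: assign each demand point to its cheapest open site.
  A→#1 4×2=8, B→#2 13×2=26, C→#3 6×3=18, D→#5 12×2=24, E→#4 17×5=85, F→#1 15×2=30
  link cost 191, fixed 29 → total 220.
Compare {#1, #2, #3, #4, #5, #6}: link cost 191 + fixed 33 = 224.
Compare {#1, #2, #3, #4}: link cost 203 + fixed 24 = 227.
Compare {#1, #2, #3, #4, #6}: link cost 203 + fixed 28 = 231.
All other subsets cost ≥ 224. Minimum total cost: 220.

220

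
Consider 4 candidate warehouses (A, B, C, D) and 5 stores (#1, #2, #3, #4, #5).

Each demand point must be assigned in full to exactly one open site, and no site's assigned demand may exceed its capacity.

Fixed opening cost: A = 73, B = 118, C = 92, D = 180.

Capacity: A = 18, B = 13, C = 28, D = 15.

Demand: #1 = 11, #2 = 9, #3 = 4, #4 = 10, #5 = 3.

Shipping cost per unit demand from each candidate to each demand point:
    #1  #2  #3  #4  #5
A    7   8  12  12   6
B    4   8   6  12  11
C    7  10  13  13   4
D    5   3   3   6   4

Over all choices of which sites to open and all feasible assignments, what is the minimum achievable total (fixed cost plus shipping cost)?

Open {A, C}; cheapest assignment that respects the capacities:
  A (cap 18, load 13): #2, #3 — cost 9×8 + 4×12 = 120
  C (cap 28, load 24): #1, #4, #5 — cost 11×7 + 10×13 + 3×4 = 219
  Shipping 339, fixed 165 → total 504.
  Any other capacity-feasible assignment to {A, C} ships for at least 339.
Compare {C, D}: its best feasible assignment gives total 523.
Compare {B, C}: its best feasible assignment gives total 525.
Every other set of open sites that can feasibly serve all demand totals ≥ 523 even under its best assignment. Minimum: 504.

504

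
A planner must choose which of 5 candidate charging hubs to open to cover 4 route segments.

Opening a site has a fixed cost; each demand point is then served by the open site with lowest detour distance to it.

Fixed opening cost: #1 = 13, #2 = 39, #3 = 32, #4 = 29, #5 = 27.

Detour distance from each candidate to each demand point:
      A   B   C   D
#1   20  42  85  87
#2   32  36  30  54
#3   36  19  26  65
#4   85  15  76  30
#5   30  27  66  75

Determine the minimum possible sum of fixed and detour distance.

Open {#1, #3, #4}: assign each demand point to its cheapest open site.
  A→#1 20, B→#4 15, C→#3 26, D→#4 30
  detour distance 91, fixed 74 → total 165.
Compare {#3, #4}: detour distance 107 + fixed 61 = 168.
Compare {#1, #3}: detour distance 130 + fixed 45 = 175.
Compare {#2, #4}: detour distance 107 + fixed 68 = 175.
All other subsets cost ≥ 168. Minimum total cost: 165.

165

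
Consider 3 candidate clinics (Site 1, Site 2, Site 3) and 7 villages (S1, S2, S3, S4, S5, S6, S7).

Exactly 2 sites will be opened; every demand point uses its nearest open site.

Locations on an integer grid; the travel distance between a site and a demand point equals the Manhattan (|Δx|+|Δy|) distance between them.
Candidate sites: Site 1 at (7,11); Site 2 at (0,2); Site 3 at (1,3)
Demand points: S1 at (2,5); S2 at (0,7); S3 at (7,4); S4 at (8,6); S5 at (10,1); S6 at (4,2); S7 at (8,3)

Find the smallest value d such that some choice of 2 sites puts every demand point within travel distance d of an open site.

Open {Site 1, Site 2}.
  Farthest demand point is S5 at travel distance 11 (to Site 2); all others are ≤ 11.
With {Site 1, Site 3} the worst case is 11.
With {Site 2, Site 3} the worst case is 11.
No size-2 selection achieves below 11.

11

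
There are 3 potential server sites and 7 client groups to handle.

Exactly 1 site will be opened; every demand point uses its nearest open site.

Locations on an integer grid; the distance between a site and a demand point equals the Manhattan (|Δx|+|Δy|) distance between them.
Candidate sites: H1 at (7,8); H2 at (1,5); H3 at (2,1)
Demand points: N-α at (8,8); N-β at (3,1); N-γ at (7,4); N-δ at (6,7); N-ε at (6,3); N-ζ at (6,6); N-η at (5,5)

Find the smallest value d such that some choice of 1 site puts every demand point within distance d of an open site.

10

Open {H2}.
  Farthest demand point is N-α at distance 10 (to H2); all others are ≤ 10.
With {H1} the worst case is 11.
With {H3} the worst case is 13.
No size-1 selection achieves below 10.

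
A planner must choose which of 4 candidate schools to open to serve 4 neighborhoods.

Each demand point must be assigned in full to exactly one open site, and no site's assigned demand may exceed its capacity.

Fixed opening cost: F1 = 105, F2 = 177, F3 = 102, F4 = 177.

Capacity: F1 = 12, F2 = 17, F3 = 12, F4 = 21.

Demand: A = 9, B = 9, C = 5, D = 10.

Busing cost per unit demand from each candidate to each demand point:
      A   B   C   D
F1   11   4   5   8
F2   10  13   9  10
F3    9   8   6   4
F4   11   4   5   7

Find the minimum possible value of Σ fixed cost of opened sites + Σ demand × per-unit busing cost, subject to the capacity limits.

Open {F1, F3, F4}; cheapest assignment that respects the capacities:
  F1 (cap 12, load 9): A — cost 9×11 = 99
  F3 (cap 12, load 10): D — cost 10×4 = 40
  F4 (cap 21, load 14): B, C — cost 9×4 + 5×5 = 61
  Shipping 200, fixed 384 → total 584.
  Any other capacity-feasible assignment to {F1, F3, F4} ships for at least 200.
Compare {F2, F4}: its best feasible assignment gives total 595.
Compare {F1, F2, F3}: its best feasible assignment gives total 595.
Every other set of open sites that can feasibly serve all demand totals ≥ 595 even under its best assignment. Minimum: 584.

584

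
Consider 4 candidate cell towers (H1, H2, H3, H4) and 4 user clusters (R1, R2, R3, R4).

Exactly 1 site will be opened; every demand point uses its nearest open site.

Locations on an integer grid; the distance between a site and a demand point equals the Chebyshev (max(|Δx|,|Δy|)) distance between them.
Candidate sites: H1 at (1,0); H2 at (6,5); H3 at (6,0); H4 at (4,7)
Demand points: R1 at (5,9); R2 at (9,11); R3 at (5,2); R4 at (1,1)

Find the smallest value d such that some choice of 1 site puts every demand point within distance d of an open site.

Open {H2}.
  Farthest demand point is R2 at distance 6 (to H2); all others are ≤ 6.
With {H4} the worst case is 6.
With {H1} the worst case is 11.
No size-1 selection achieves below 6.

6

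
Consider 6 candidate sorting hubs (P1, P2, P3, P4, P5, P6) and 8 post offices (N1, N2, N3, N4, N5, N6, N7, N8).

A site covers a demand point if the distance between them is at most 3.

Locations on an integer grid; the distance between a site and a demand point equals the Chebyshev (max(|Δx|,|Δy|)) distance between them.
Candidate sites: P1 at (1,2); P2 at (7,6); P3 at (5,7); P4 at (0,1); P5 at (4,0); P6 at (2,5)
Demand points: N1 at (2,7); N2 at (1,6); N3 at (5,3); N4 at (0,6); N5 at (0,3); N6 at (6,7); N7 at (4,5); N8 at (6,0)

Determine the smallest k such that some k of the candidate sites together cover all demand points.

3

Coverage sets (demand points within 3 of each site):
  P1: {N5, N7}
  P2: {N3, N6, N7}
  P3: {N1, N6, N7}
  P4: {N5}
  P5: {N3, N8}
  P6: {N1, N2, N3, N4, N5, N7}
No 2 sites suffice: every size-2 union leaves at least one demand point uncovered.
But {P2, P5, P6} covers everything, so the minimum is 3.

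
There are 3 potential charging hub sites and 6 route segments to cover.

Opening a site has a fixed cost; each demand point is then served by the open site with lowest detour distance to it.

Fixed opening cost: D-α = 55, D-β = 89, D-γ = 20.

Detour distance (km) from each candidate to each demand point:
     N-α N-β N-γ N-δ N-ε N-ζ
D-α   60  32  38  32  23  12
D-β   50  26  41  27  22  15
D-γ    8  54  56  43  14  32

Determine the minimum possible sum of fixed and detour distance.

211

Open {D-α, D-γ}: assign each demand point to its cheapest open site.
  N-α→D-γ 8, N-β→D-α 32, N-γ→D-α 38, N-δ→D-α 32, N-ε→D-γ 14, N-ζ→D-α 12
  detour distance 136, fixed 75 → total 211.
Compare {D-γ}: detour distance 207 + fixed 20 = 227.
Compare {D-β, D-γ}: detour distance 131 + fixed 109 = 240.
Compare {D-α}: detour distance 197 + fixed 55 = 252.
All other subsets cost ≥ 227. Minimum total cost: 211.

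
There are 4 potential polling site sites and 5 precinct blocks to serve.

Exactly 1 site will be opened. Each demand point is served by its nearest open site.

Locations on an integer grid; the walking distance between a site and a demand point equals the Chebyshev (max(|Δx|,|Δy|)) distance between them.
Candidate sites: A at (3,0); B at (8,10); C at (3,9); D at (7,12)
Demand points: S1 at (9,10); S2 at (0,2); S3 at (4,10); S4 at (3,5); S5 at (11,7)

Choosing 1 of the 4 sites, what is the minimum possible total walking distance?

21

Open {B}.
  S1→B 1, S2→B 8, S3→B 4, S4→B 5, S5→B 3  ⇒ total 21.
Compare {C}: total 26.
Compare {D}: total 27.
No size-1 selection does better; minimum is 21.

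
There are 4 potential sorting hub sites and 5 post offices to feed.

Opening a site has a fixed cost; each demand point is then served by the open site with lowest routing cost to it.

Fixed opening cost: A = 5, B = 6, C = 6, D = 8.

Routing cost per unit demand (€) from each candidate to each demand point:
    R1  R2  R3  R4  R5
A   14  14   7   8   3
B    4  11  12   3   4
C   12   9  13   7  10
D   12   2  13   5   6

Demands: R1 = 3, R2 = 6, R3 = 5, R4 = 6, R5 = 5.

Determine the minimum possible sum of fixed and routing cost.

Open {A, B, D}: assign each demand point to its cheapest open site.
  R1→B 3×4=12, R2→D 6×2=12, R3→A 5×7=35, R4→B 6×3=18, R5→A 5×3=15
  routing cost 92, fixed 19 → total 111.
Compare {A, B, C, D}: routing cost 92 + fixed 25 = 117.
Compare {B, D}: routing cost 122 + fixed 14 = 136.
Compare {A, D}: routing cost 128 + fixed 13 = 141.
All other subsets cost ≥ 117. Minimum total cost: 111.

111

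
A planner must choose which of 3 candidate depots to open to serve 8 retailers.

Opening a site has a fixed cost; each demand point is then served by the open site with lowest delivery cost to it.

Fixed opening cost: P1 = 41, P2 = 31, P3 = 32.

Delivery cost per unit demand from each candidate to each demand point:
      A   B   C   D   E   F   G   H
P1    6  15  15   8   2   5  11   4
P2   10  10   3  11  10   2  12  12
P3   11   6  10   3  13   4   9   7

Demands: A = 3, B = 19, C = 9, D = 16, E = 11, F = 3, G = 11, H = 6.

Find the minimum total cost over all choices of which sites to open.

Open {P1, P2, P3}: assign each demand point to its cheapest open site.
  A→P1 3×6=18, B→P3 19×6=114, C→P2 9×3=27, D→P3 16×3=48, E→P1 11×2=22, F→P2 3×2=6, G→P3 11×9=99, H→P1 6×4=24
  delivery cost 358, fixed 104 → total 462.
Compare {P1, P3}: delivery cost 427 + fixed 73 = 500.
Compare {P2, P3}: delivery cost 476 + fixed 63 = 539.
Compare {P1, P2}: delivery cost 536 + fixed 72 = 608.
All other subsets cost ≥ 500. Minimum total cost: 462.

462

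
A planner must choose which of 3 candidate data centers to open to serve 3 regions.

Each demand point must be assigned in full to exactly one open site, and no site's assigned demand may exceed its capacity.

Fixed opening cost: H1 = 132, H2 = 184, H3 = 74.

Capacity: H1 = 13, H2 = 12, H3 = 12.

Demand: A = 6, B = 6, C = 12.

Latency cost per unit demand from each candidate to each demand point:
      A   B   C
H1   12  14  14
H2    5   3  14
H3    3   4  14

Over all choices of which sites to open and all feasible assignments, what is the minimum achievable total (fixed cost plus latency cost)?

Open {H1, H3}; cheapest assignment that respects the capacities:
  H1 (cap 13, load 12): C — cost 12×14 = 168
  H3 (cap 12, load 12): A, B — cost 6×3 + 6×4 = 42
  Shipping 210, fixed 206 → total 416.
  Any other capacity-feasible assignment to {H1, H3} ships for at least 210.
Compare {H2, H3}: its best feasible assignment gives total 468.
Compare {H1, H2}: its best feasible assignment gives total 532.
Every other set of open sites that can feasibly serve all demand totals ≥ 468 even under its best assignment. Minimum: 416.

416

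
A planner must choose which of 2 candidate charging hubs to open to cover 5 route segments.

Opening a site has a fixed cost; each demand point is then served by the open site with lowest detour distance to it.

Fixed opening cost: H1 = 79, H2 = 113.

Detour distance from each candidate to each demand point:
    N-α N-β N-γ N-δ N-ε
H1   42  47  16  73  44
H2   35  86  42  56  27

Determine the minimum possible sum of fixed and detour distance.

301

Open {H1}: assign each demand point to its cheapest open site.
  N-α→H1 42, N-β→H1 47, N-γ→H1 16, N-δ→H1 73, N-ε→H1 44
  detour distance 222, fixed 79 → total 301.
Compare {H2}: detour distance 246 + fixed 113 = 359.
Compare {H1, H2}: detour distance 181 + fixed 192 = 373.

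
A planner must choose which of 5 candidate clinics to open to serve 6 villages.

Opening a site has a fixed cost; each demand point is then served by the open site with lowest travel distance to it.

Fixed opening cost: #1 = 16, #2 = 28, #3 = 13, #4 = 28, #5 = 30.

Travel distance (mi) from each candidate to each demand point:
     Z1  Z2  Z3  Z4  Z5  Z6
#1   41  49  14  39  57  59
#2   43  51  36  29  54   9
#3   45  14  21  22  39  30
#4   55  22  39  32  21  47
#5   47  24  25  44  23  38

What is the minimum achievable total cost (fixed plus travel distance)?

184

Open {#3}: assign each demand point to its cheapest open site.
  Z1→#3 45, Z2→#3 14, Z3→#3 21, Z4→#3 22, Z5→#3 39, Z6→#3 30
  travel distance 171, fixed 13 → total 184.
Compare {#1, #3}: travel distance 160 + fixed 29 = 189.
Compare {#2, #3}: travel distance 148 + fixed 41 = 189.
Compare {#3, #4}: travel distance 153 + fixed 41 = 194.
All other subsets cost ≥ 189. Minimum total cost: 184.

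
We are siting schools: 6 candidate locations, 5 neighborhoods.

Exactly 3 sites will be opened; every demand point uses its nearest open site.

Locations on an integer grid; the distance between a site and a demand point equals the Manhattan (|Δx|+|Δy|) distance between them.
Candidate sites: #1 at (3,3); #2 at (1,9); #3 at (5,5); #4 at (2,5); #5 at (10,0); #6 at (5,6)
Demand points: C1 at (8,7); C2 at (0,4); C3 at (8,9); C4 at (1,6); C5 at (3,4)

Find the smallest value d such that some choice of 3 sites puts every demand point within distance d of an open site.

Open {#1, #2, #6}.
  Farthest demand point is C3 at distance 6 (to #6); all others are ≤ 6.
With {#1, #3, #6} the worst case is 6.
With {#1, #4, #6} the worst case is 6.
No size-3 selection achieves below 6.

6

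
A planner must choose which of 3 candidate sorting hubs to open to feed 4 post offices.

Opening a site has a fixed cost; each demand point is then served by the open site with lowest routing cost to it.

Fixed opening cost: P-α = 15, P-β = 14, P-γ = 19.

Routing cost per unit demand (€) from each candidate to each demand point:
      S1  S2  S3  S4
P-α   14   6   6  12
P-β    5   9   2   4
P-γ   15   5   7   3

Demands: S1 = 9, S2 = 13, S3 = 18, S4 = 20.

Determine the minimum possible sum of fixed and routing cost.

Open {P-β, P-γ}: assign each demand point to its cheapest open site.
  S1→P-β 9×5=45, S2→P-γ 13×5=65, S3→P-β 18×2=36, S4→P-γ 20×3=60
  routing cost 206, fixed 33 → total 239.
Compare {P-α, P-β, P-γ}: routing cost 206 + fixed 48 = 254.
Compare {P-α, P-β}: routing cost 239 + fixed 29 = 268.
Compare {P-β}: routing cost 278 + fixed 14 = 292.
All other subsets cost ≥ 254. Minimum total cost: 239.

239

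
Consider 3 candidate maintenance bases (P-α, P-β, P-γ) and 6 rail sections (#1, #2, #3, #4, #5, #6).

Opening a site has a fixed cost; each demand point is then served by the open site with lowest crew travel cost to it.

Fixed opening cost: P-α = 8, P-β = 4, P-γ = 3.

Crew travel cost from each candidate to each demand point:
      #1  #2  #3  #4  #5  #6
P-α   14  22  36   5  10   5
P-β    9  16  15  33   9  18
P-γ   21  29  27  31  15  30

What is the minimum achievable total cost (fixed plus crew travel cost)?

71

Open {P-α, P-β}: assign each demand point to its cheapest open site.
  #1→P-β 9, #2→P-β 16, #3→P-β 15, #4→P-α 5, #5→P-β 9, #6→P-α 5
  crew travel cost 59, fixed 12 → total 71.
Compare {P-α, P-β, P-γ}: crew travel cost 59 + fixed 15 = 74.
Compare {P-α, P-γ}: crew travel cost 83 + fixed 11 = 94.
Compare {P-α}: crew travel cost 92 + fixed 8 = 100.
All other subsets cost ≥ 74. Minimum total cost: 71.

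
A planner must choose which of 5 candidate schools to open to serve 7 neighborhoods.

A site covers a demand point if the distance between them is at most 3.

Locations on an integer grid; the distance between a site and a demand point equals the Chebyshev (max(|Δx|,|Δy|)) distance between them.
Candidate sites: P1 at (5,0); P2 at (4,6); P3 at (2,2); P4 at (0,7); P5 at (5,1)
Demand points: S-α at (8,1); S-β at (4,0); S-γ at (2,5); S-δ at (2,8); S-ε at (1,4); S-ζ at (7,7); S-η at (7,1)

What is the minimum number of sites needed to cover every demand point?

Coverage sets (demand points within 3 of each site):
  P1: {S-α, S-β, S-η}
  P2: {S-γ, S-δ, S-ε, S-ζ}
  P3: {S-β, S-γ, S-ε}
  P4: {S-γ, S-δ, S-ε}
  P5: {S-α, S-β, S-η}
No single site covers all 7 demand points.
But {P1, P2} covers everything, so the minimum is 2.

2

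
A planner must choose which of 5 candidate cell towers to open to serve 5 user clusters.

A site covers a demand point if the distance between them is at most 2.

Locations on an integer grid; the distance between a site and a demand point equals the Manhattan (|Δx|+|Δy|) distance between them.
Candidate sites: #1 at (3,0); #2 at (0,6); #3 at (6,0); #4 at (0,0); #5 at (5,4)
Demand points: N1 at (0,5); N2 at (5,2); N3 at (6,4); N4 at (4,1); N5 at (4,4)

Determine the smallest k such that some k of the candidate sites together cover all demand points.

3

Coverage sets (demand points within 2 of each site):
  #1: {N4}
  #2: {N1}
  #3: {}
  #4: {}
  #5: {N2, N3, N5}
No 2 sites suffice: every size-2 union leaves at least one demand point uncovered.
But {#1, #2, #5} covers everything, so the minimum is 3.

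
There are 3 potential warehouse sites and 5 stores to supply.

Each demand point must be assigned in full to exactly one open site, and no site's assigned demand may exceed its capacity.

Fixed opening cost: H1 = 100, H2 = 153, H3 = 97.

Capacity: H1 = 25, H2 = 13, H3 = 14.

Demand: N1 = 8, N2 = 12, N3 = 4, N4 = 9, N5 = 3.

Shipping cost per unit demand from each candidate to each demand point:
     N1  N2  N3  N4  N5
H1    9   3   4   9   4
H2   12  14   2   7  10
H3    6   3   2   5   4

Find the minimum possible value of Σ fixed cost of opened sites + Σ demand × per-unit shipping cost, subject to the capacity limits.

Open {H1, H3}; cheapest assignment that respects the capacities:
  H1 (cap 25, load 23): N1, N2, N5 — cost 8×9 + 12×3 + 3×4 = 120
  H3 (cap 14, load 13): N3, N4 — cost 4×2 + 9×5 = 53
  Shipping 173, fixed 197 → total 370.
  Any other capacity-feasible assignment to {H1, H3} ships for at least 173.
Compare {H1, H2}: its best feasible assignment gives total 444.
Compare {H1, H2, H3}: its best feasible assignment gives total 517.
Every other set of open sites that can feasibly serve all demand totals ≥ 444 even under its best assignment. Minimum: 370.

370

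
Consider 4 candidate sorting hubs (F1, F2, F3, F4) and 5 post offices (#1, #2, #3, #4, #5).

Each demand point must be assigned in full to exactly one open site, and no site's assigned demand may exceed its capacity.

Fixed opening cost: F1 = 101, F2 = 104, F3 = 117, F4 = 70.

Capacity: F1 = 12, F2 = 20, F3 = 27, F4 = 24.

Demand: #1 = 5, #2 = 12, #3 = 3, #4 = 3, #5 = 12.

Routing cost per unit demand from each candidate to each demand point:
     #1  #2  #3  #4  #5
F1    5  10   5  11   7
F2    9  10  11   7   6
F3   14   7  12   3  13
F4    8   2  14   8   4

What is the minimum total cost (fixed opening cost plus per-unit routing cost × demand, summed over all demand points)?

Open {F1, F4}; cheapest assignment that respects the capacities:
  F1 (cap 12, load 11): #1, #3, #4 — cost 5×5 + 3×5 + 3×11 = 73
  F4 (cap 24, load 24): #2, #5 — cost 12×2 + 12×4 = 72
  Shipping 145, fixed 171 → total 316.
  Any other capacity-feasible assignment to {F1, F4} ships for at least 145.
Compare {F2, F4}: its best feasible assignment gives total 345.
Compare {F3, F4}: its best feasible assignment gives total 374.
Every other set of open sites that can feasibly serve all demand totals ≥ 345 even under its best assignment. Minimum: 316.

316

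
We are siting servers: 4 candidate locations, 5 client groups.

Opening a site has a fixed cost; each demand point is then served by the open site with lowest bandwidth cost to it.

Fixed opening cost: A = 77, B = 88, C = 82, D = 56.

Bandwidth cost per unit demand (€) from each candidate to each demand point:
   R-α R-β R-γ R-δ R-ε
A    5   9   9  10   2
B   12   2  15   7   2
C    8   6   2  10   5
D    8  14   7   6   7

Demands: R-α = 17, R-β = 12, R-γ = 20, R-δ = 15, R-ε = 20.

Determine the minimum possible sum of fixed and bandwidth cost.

515

Open {B, C}: assign each demand point to its cheapest open site.
  R-α→C 17×8=136, R-β→B 12×2=24, R-γ→C 20×2=40, R-δ→B 15×7=105, R-ε→B 20×2=40
  bandwidth cost 345, fixed 170 → total 515.
Compare {A, B, C}: bandwidth cost 294 + fixed 247 = 541.
Compare {A, C, D}: bandwidth cost 327 + fixed 215 = 542.
Compare {A, C}: bandwidth cost 387 + fixed 159 = 546.
All other subsets cost ≥ 541. Minimum total cost: 515.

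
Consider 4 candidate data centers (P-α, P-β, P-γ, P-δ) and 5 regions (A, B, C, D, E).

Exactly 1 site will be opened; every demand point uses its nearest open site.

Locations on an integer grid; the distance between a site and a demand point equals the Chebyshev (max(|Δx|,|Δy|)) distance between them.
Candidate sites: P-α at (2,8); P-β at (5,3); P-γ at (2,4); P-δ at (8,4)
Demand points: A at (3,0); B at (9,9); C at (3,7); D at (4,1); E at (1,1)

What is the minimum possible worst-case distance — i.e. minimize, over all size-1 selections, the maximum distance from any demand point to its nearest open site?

6

Open {P-β}.
  Farthest demand point is B at distance 6 (to P-β); all others are ≤ 6.
With {P-γ} the worst case is 7.
With {P-δ} the worst case is 7.
No size-1 selection achieves below 6.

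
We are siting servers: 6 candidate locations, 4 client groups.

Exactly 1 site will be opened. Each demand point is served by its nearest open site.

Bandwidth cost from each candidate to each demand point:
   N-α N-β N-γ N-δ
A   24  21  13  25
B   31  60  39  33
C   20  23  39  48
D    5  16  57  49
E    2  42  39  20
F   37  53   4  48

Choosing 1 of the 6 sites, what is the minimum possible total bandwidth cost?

83

Open {A}.
  N-α→A 24, N-β→A 21, N-γ→A 13, N-δ→A 25  ⇒ total 83.
Compare {E}: total 103.
Compare {D}: total 127.
No size-1 selection does better; minimum is 83.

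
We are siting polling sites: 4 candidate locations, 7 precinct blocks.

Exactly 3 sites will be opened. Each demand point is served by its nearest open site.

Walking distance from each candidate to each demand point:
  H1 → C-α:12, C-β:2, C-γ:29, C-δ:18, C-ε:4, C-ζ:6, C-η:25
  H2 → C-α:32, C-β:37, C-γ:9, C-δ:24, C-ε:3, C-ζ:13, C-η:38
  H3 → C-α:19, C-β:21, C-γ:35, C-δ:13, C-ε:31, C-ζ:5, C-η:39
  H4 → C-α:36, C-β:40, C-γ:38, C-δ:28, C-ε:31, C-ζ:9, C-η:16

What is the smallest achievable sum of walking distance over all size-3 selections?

66

Open {H1, H2, H4}.
  C-α→H1 12, C-β→H1 2, C-γ→H2 9, C-δ→H1 18, C-ε→H2 3, C-ζ→H1 6, C-η→H4 16  ⇒ total 66.
Compare {H1, H2, H3}: total 69.
Compare {H1, H3, H4}: total 81.
No size-3 selection does better; minimum is 66.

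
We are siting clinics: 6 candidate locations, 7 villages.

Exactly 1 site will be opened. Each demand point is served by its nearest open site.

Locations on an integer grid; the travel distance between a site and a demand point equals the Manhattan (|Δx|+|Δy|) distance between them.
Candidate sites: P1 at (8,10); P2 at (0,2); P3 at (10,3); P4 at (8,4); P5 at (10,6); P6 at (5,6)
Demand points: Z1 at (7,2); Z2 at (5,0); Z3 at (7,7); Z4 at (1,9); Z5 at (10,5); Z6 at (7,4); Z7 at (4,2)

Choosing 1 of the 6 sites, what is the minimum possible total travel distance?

Open {P4}.
  Z1→P4 3, Z2→P4 7, Z3→P4 4, Z4→P4 12, Z5→P4 3, Z6→P4 1, Z7→P4 6  ⇒ total 36.
Compare {P6}: total 37.
Compare {P3}: total 47.
No size-1 selection does better; minimum is 36.

36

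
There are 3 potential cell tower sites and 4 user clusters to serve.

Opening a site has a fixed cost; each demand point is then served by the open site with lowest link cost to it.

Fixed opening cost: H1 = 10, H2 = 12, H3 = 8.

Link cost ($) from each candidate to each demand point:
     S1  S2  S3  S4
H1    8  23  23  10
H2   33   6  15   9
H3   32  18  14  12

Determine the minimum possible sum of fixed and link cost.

60

Open {H1, H2}: assign each demand point to its cheapest open site.
  S1→H1 8, S2→H2 6, S3→H2 15, S4→H2 9
  link cost 38, fixed 22 → total 60.
Compare {H1, H2, H3}: link cost 37 + fixed 30 = 67.
Compare {H1, H3}: link cost 50 + fixed 18 = 68.
Compare {H1}: link cost 64 + fixed 10 = 74.
All other subsets cost ≥ 67. Minimum total cost: 60.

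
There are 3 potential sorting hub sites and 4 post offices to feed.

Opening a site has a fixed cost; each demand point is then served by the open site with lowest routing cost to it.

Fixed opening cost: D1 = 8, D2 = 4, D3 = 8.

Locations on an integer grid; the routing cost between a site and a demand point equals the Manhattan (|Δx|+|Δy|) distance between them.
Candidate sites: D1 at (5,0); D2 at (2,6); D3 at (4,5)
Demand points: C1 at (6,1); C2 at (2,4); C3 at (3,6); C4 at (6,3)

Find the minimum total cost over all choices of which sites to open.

21

Open {D1, D2}: assign each demand point to its cheapest open site.
  C1→D1 2, C2→D2 2, C3→D2 1, C4→D1 4
  routing cost 9, fixed 12 → total 21.
Compare {D2}: routing cost 19 + fixed 4 = 23.
Compare {D3}: routing cost 15 + fixed 8 = 23.
Compare {D2, D3}: routing cost 13 + fixed 12 = 25.
All other subsets cost ≥ 23. Minimum total cost: 21.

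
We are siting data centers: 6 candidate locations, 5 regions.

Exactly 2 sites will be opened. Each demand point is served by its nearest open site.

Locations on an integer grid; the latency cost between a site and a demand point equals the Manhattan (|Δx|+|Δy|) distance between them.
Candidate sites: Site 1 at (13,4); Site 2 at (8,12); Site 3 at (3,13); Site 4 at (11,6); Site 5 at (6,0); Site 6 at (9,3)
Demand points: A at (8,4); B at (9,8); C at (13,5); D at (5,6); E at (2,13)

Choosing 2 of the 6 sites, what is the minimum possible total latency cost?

Open {Site 3, Site 4}.
  A→Site 4 5, B→Site 4 4, C→Site 4 3, D→Site 4 6, E→Site 3 1  ⇒ total 19.
Compare {Site 3, Site 6}: total 21.
Compare {Site 1, Site 3}: total 24.
No size-2 selection does better; minimum is 19.

19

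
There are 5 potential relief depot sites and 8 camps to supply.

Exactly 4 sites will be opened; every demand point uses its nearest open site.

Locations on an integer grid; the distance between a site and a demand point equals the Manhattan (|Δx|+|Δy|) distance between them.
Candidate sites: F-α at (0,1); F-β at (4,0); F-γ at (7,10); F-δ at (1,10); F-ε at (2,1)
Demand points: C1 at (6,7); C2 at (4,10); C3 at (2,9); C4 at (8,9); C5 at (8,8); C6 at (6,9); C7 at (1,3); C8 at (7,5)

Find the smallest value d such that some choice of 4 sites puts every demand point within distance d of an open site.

Open {F-α, F-β, F-γ, F-δ}.
  Farthest demand point is C8 at distance 5 (to F-γ); all others are ≤ 5.
With {F-α, F-γ, F-δ, F-ε} the worst case is 5.
With {F-β, F-γ, F-δ, F-ε} the worst case is 5.
No size-4 selection achieves below 5.

5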